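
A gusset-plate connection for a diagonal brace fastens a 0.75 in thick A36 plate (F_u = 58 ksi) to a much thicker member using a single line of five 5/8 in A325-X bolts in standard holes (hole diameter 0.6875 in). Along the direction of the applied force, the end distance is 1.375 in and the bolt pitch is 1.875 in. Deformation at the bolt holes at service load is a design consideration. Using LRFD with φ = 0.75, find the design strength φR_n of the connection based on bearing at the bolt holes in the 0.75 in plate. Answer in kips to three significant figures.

Per bolt r_n = 1.2 l_c t F_u ≤ 2.4 d t F_u; upper limit = 2.4 × 0.625 × 0.75 × 58 = 65.25 kips.
Edge bolt: l_c = 1.375 − 0.6875/2 = 1.031 in → 1.2 × 1.031 × 0.75 × 58 = 53.83 → r_n = 53.83 kips.
Interior bolts: l_c = 1.875 − 0.6875 = 1.188 in → 1.2 × 1.188 × 0.75 × 58 = 61.99 → r_n = 61.99 kips.
R_n = 1 × 53.83 + 4 × 61.99 = 301.8 kips.
Design strength φR_n = 0.75 × 301.8 = 226 kips.

226 kips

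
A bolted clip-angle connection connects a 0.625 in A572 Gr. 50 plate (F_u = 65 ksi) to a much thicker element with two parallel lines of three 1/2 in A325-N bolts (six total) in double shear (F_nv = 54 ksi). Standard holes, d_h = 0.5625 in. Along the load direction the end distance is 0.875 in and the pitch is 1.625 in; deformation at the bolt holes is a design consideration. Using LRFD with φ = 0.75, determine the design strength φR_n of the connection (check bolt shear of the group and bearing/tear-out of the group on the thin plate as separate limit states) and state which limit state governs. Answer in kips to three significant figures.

Bolt shear: A_b = π·0.5²/4 = 0.1963 in²; R_n = 54 × 0.1963 × 6 × 2 = 127.2 kips → 0.75 × 127.2 = 95.4 kips.
Bearing (1.2 l_c t F_u ≤ 2.4 d t F_u): upper limit = 2.4·0.5·0.625·65 = 48.75 kips.
  Edge l_c = 0.875 − 0.5625/2 = 0.5938 → r_n = 28.95 kips; interior l_c = 1.625 − 0.5625 = 1.062 → r_n = 48.75 kips.
  R_n,bearing = 2·28.95 + 4·48.75 = 252.9 kips → 0.75 × 252.9 = 190 kips.
Bolt shear governs: 95.4 kips.

95.4 kips (bolt shear governs)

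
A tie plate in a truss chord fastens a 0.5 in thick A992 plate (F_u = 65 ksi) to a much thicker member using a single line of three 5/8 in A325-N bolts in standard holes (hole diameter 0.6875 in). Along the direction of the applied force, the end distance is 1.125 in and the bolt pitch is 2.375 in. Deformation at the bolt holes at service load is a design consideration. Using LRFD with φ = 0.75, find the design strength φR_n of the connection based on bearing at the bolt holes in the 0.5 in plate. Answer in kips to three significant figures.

Per bolt r_n = 1.2 l_c t F_u ≤ 2.4 d t F_u; upper limit = 2.4 × 0.625 × 0.5 × 65 = 48.75 kips.
Edge bolt: l_c = 1.125 − 0.6875/2 = 0.7812 in → 1.2 × 0.7812 × 0.5 × 65 = 30.47 → r_n = 30.47 kips.
Interior bolts: l_c = 2.375 − 0.6875 = 1.688 in → 1.2 × 1.688 × 0.5 × 65 = 65.81 → r_n = 48.75 kips.
R_n = 1 × 30.47 + 2 × 48.75 = 128 kips.
Design strength φR_n = 0.75 × 128 = 96 kips.

96 kips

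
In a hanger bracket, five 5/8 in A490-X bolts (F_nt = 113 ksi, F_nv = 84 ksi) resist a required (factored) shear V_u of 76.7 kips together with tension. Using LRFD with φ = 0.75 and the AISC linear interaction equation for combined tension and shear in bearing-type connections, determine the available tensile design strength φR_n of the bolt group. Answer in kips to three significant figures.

65.8 kips

A_b = π·0.625²/4 = 0.3068 in²; f_rv = 76.7 / (5 × 0.3068) = 50 ksi.
F'_nt = 1.3 F_nt − (F_nt / φF_nv) f_rv = 1.3·113 − (113/(0.75·84))·50 = 57.22 ksi, capped at F_nt → F'_nt = 57.22 ksi.
R_n = F'_nt · A_b · n = 57.22 × 0.3068 × 5 = 87.77 kips.
Design strength φR_n = 0.75 × 87.77 = 65.8 kips.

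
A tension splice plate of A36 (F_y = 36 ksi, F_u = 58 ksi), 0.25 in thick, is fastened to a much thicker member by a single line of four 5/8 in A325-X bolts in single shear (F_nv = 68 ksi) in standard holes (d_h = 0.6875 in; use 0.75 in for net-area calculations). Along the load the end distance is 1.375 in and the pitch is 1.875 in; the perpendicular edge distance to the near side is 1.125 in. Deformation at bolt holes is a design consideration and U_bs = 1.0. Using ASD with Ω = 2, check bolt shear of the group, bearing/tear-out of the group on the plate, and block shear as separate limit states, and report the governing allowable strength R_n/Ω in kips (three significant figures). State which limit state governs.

Bolt shear: A_b = π·0.625²/4 = 0.3068 in²; R_n = 68 × 0.3068 × 4 × 1 = 83.45 kips → 83.45 / 2 = 41.7 kips.
Bearing: edge l_c = 1.031, r_n = 17.94 kips; interior l_c = 1.188, r_n = 20.66 kips; R_n = 17.94 + 3·20.66 = 79.93 kips → 40 kips.
Block shear: A_gv = 1.75, A_nv = 1.094, A_nt = 0.1875 in²; R_n = min(0.6F_uA_nv, 0.6F_yA_gv) + U_bs·F_u·A_nt = 48.67 kips → 24.3 kips.
Block shear governs: 24.3 kips.

24.3 kips (block shear governs)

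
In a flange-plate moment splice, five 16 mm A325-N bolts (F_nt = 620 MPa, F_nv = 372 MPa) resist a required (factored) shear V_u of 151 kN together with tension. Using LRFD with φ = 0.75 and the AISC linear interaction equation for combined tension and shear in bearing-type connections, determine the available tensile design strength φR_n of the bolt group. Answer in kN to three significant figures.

A_b = π·16²/4 = 201.1 mm²; f_rv = 151 × 1000 / (5 × 201.1) = 150.2 MPa.
F'_nt = 1.3 F_nt − (F_nt / φF_nv) f_rv = 1.3·620 − (620/(0.75·372))·150.2 = 472.2 MPa, capped at F_nt → F'_nt = 472.2 MPa.
R_n = F'_nt · A_b · n = 472.2 × 201.1 × 5 / 1000 = 474.7 kN.
Design strength φR_n = 0.75 × 474.7 = 356 kN.

356 kN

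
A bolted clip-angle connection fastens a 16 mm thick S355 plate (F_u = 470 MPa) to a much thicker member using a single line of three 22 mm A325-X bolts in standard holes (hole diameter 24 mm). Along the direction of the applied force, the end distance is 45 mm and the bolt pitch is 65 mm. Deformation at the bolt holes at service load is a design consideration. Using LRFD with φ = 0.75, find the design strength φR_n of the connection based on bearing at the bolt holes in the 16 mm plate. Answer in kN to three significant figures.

778 kN

Per bolt r_n = 1.2 l_c t F_u ≤ 2.4 d t F_u; upper limit = 2.4 × 22 × 16 × 470 / 1000 = 397.1 kN.
Edge bolt: l_c = 45 − 24/2 = 33 mm → 1.2 × 33 × 16 × 470 / 1000 = 297.8 → r_n = 297.8 kN.
Interior bolts: l_c = 65 − 24 = 41 mm → 1.2 × 41 × 16 × 470 / 1000 = 370 → r_n = 370 kN.
R_n = 1 × 297.8 + 2 × 370 = 1038 kN.
Design strength φR_n = 0.75 × 1038 = 778 kN.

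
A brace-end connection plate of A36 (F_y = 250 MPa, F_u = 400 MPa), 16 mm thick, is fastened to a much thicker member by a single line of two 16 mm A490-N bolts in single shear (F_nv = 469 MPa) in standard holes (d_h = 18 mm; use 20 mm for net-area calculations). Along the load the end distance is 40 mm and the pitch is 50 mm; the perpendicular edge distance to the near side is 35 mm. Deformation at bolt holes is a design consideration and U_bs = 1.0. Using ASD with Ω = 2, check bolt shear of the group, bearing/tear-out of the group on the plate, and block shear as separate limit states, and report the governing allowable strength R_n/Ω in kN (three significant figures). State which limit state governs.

Bolt shear: A_b = π·16²/4 = 201.1 mm²; R_n = 469 × 201.1 × 2 × 1 / 1000 = 188.6 kN → 188.6 / 2 = 94.3 kN.
Bearing: edge l_c = 31, r_n = 238.1 kN; interior l_c = 32, r_n = 245.8 kN; R_n = 238.1 + 1·245.8 = 483.8 kN → 242 kN.
Block shear: A_gv = 1440, A_nv = 960, A_nt = 400 mm²; R_n = min(0.6F_uA_nv, 0.6F_yA_gv) + U_bs·F_u·A_nt = 376 kN → 188 kN.
Bolt shear governs: 94.3 kN.

94.3 kN (bolt shear governs)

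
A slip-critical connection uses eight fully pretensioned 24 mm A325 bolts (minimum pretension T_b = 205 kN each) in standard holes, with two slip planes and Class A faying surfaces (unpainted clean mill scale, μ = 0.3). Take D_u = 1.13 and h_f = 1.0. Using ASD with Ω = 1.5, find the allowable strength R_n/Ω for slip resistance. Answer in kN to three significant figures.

741 kN

R_n = μ · D_u · h_f · T_b · n_s · n_b = 0.3 × 1.13 × 1.0 × 205 × 2 × 8 = 1112 kN.
Allowable strength R_n/Ω = 1112 / 1.5 = 741 kN.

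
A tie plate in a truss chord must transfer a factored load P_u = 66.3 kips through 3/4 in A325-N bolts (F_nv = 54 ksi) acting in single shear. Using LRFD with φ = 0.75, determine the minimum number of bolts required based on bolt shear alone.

4 bolts

A_b = π·0.75²/4 = 0.4418 in².
Per-bolt design strength φR_n = 0.75 × 54 × 0.4418 × 1 = 17.89 kips.
n ≥ 66.3 / 17.89 = 3.705 → use 4 bolts.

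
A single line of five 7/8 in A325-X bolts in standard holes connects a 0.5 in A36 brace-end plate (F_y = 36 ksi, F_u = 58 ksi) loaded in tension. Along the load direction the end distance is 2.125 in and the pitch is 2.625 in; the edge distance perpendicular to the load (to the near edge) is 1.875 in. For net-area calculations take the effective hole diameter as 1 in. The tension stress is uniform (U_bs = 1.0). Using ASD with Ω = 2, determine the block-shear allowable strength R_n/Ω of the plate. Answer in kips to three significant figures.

88.1 kips

Shear plane L_v = 2.125 + 4·2.625 = 12.62 in; A_gv = 12.62 × 0.5 = 6.312 in².
A_nv = (12.62 − 4.5·1) × 0.5 = 4.062 in².
A_nt = (1.875 − 0.5·1) × 0.5 = 0.6875 in².
0.6 F_u A_nv = 141.4 kips; 0.6 F_y A_gv = 136.3 kips → shear yielding governs the shear term.
R_n = 136.3 + 1.0 × 58 × 0.6875 = 176.2 kips.
Allowable strength R_n/Ω = 176.2 / 2 = 88.1 kips.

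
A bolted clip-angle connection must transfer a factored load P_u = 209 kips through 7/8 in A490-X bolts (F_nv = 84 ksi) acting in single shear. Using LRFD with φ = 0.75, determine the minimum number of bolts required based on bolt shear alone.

A_b = π·0.875²/4 = 0.6013 in².
Per-bolt design strength φR_n = 0.75 × 84 × 0.6013 × 1 = 37.88 kips.
n ≥ 209 / 37.88 = 5.517 → use 6 bolts.

6 bolts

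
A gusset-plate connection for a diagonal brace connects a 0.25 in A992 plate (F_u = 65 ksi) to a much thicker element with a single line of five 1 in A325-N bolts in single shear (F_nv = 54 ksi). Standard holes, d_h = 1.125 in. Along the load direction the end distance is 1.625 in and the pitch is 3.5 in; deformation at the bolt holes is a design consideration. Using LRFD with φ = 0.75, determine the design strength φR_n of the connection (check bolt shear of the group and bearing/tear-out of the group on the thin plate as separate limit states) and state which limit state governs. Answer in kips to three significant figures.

133 kips (bearing governs)

Bolt shear: A_b = π·1²/4 = 0.7854 in²; R_n = 54 × 0.7854 × 5 × 1 = 212.1 kips → 0.75 × 212.1 = 159 kips.
Bearing (1.2 l_c t F_u ≤ 2.4 d t F_u): upper limit = 2.4·1·0.25·65 = 39 kips.
  Edge l_c = 1.625 − 1.125/2 = 1.062 → r_n = 20.72 kips; interior l_c = 3.5 − 1.125 = 2.375 → r_n = 39 kips.
  R_n,bearing = 1·20.72 + 4·39 = 176.7 kips → 0.75 × 176.7 = 133 kips.
Bearing governs: 133 kips.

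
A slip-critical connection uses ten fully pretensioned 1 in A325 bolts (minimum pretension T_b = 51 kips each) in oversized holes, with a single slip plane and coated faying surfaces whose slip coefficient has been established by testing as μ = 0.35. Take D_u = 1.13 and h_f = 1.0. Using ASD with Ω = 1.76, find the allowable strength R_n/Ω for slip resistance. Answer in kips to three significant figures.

R_n = μ · D_u · h_f · T_b · n_s · n_b = 0.35 × 1.13 × 1.0 × 51 × 1 × 10 = 201.7 kips.
Allowable strength R_n/Ω = 201.7 / 1.76 = 115 kips.

115 kips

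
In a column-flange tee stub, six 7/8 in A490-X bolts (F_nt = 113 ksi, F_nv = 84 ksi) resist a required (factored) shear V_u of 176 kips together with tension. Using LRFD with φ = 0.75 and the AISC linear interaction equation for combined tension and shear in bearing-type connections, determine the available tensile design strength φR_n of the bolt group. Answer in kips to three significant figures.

161 kips

A_b = π·0.875²/4 = 0.6013 in²; f_rv = 176 / (6 × 0.6013) = 48.78 ksi.
F'_nt = 1.3 F_nt − (F_nt / φF_nv) f_rv = 1.3·113 − (113/(0.75·84))·48.78 = 59.4 ksi, capped at F_nt → F'_nt = 59.4 ksi.
R_n = F'_nt · A_b · n = 59.4 × 0.6013 × 6 = 214.3 kips.
Design strength φR_n = 0.75 × 214.3 = 161 kips.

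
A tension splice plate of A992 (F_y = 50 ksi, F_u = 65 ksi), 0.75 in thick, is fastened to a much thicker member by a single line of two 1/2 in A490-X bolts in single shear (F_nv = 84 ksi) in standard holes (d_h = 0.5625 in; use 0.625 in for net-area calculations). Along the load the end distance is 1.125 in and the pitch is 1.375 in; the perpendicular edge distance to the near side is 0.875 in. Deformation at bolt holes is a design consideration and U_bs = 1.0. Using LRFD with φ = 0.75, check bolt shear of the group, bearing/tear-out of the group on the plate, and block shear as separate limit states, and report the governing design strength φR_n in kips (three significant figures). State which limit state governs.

24.7 kips (bolt shear governs)

Bolt shear: A_b = π·0.5²/4 = 0.1963 in²; R_n = 84 × 0.1963 × 2 × 1 = 32.99 kips → 0.75 × 32.99 = 24.7 kips.
Bearing: edge l_c = 0.8438, r_n = 49.36 kips; interior l_c = 0.8125, r_n = 47.53 kips; R_n = 49.36 + 1·47.53 = 96.89 kips → 72.7 kips.
Block shear: A_gv = 1.875, A_nv = 1.172, A_nt = 0.4219 in²; R_n = min(0.6F_uA_nv, 0.6F_yA_gv) + U_bs·F_u·A_nt = 73.12 kips → 54.8 kips.
Bolt shear governs: 24.7 kips.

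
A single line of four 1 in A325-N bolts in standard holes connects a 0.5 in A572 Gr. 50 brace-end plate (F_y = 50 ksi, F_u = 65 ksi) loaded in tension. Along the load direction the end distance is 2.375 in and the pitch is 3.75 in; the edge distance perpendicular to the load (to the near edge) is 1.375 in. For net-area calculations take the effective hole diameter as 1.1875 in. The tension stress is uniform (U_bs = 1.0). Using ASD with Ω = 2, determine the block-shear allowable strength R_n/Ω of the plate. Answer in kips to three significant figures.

Shear plane L_v = 2.375 + 3·3.75 = 13.62 in; A_gv = 13.62 × 0.5 = 6.812 in².
A_nv = (13.62 − 3.5·1.1875) × 0.5 = 4.734 in².
A_nt = (1.375 − 0.5·1.1875) × 0.5 = 0.3906 in².
0.6 F_u A_nv = 184.6 kips; 0.6 F_y A_gv = 204.4 kips → shear rupture governs the shear term.
R_n = 184.6 + 1.0 × 65 × 0.3906 = 210 kips.
Allowable strength R_n/Ω = 210 / 2 = 105 kips.

105 kips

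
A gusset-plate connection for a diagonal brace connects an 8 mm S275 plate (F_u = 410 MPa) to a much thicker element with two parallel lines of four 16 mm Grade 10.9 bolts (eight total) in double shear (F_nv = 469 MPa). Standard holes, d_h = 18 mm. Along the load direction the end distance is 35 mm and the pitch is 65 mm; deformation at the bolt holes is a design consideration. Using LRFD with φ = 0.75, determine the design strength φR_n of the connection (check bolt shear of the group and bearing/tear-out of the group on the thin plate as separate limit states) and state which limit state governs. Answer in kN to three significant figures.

Bolt shear: A_b = π·16²/4 = 201.1 mm²; R_n = 469 × 201.1 × 8 × 2 / 1000 = 1509 kN → 0.75 × 1509 = 1130 kN.
Bearing (1.2 l_c t F_u ≤ 2.4 d t F_u): upper limit = 2.4·16·8·410 / 1000 = 126 kN.
  Edge l_c = 35 − 18/2 = 26 → r_n = 102.3 kN; interior l_c = 65 − 18 = 47 → r_n = 126 kN.
  R_n,bearing = 2·102.3 + 6·126 = 960.4 kN → 0.75 × 960.4 = 720 kN.
Bearing governs: 720 kN.

720 kN (bearing governs)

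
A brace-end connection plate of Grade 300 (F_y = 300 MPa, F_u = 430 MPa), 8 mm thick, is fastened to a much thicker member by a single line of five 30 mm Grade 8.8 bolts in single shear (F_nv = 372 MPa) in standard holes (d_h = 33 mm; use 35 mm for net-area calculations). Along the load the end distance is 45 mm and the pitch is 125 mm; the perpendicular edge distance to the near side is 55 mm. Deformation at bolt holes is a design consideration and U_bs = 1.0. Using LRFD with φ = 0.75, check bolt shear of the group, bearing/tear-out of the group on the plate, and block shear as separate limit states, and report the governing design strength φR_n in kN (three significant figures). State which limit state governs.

685 kN (block shear governs)

Bolt shear: A_b = π·30²/4 = 706.9 mm²; R_n = 372 × 706.9 × 5 × 1 / 1000 = 1315 kN → 0.75 × 1315 = 986 kN.
Bearing: edge l_c = 28.5, r_n = 117.6 kN; interior l_c = 92, r_n = 247.7 kN; R_n = 117.6 + 4·247.7 = 1108 kN → 831 kN.
Block shear: A_gv = 4360, A_nv = 3100, A_nt = 300 mm²; R_n = min(0.6F_uA_nv, 0.6F_yA_gv) + U_bs·F_u·A_nt = 913.8 kN → 685 kN.
Block shear governs: 685 kN.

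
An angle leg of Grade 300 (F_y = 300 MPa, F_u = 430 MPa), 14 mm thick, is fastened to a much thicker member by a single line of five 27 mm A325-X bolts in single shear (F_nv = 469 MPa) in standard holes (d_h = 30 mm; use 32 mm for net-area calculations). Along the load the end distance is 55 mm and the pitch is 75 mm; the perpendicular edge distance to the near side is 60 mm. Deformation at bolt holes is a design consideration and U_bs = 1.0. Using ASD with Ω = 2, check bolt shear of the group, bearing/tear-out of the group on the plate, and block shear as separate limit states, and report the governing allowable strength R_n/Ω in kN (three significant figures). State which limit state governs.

Bolt shear: A_b = π·27²/4 = 572.6 mm²; R_n = 469 × 572.6 × 5 × 1 / 1000 = 1343 kN → 1343 / 2 = 671 kN.
Bearing: edge l_c = 40, r_n = 289 kN; interior l_c = 45, r_n = 325.1 kN; R_n = 289 + 4·325.1 = 1589 kN → 795 kN.
Block shear: A_gv = 4970, A_nv = 2954, A_nt = 616 mm²; R_n = min(0.6F_uA_nv, 0.6F_yA_gv) + U_bs·F_u·A_nt = 1027 kN → 514 kN.
Block shear governs: 514 kN.

514 kN (block shear governs)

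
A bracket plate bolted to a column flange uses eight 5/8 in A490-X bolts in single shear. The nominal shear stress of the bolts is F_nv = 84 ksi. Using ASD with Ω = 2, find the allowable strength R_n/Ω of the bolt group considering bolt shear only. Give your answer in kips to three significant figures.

103 kips

A_b = π × 0.625² / 4 = 0.3068 in².
R_n = F_nv · A_b · n · n_s = 84 × 0.3068 × 8 × 1 = 206.2 kips.
Allowable strength R_n/Ω = 206.2 / 2 = 103 kips.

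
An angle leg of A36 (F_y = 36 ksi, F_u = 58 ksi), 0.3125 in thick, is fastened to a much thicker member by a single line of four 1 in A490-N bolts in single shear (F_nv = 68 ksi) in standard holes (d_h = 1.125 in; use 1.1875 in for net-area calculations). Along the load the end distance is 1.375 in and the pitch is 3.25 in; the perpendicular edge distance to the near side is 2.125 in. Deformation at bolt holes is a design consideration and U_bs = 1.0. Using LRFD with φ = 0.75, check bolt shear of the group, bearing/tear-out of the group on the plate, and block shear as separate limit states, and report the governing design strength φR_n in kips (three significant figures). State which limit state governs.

Bolt shear: A_b = π·1²/4 = 0.7854 in²; R_n = 68 × 0.7854 × 4 × 1 = 213.6 kips → 0.75 × 213.6 = 160 kips.
Bearing: edge l_c = 0.8125, r_n = 17.67 kips; interior l_c = 2.125, r_n = 43.5 kips; R_n = 17.67 + 3·43.5 = 148.2 kips → 111 kips.
Block shear: A_gv = 3.477, A_nv = 2.178, A_nt = 0.4785 in²; R_n = min(0.6F_uA_nv, 0.6F_yA_gv) + U_bs·F_u·A_nt = 102.8 kips → 77.1 kips.
Block shear governs: 77.1 kips.

77.1 kips (block shear governs)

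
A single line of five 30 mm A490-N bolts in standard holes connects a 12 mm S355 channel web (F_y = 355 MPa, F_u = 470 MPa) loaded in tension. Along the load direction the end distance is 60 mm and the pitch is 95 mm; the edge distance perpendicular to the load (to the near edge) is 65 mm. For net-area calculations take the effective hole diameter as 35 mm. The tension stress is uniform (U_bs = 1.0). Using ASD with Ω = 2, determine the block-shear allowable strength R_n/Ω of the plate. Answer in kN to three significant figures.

Shear plane L_v = 60 + 4·95 = 440 mm; A_gv = 440 × 12 = 5280 mm².
A_nv = (440 − 4.5·35) × 12 = 3390 mm².
A_nt = (65 − 0.5·35) × 12 = 570 mm².
0.6 F_u A_nv = 956 kN; 0.6 F_y A_gv = 1125 kN → shear rupture governs the shear term.
R_n = 956 + 1.0 × 470 × 570 / 1000 = 1224 kN.
Allowable strength R_n/Ω = 1224 / 2 = 612 kN.

612 kN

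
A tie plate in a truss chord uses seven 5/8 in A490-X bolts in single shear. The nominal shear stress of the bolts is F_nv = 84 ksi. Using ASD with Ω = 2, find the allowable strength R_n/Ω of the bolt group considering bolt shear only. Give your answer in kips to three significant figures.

90.2 kips

A_b = π × 0.625² / 4 = 0.3068 in².
R_n = F_nv · A_b · n · n_s = 84 × 0.3068 × 7 × 1 = 180.4 kips.
Allowable strength R_n/Ω = 180.4 / 2 = 90.2 kips.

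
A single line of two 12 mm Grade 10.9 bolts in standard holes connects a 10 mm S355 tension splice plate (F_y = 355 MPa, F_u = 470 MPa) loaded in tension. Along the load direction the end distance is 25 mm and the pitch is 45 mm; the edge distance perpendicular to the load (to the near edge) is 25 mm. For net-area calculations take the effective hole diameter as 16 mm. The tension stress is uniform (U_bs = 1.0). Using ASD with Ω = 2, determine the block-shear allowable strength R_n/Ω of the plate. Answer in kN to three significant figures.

Shear plane L_v = 25 + 1·45 = 70 mm; A_gv = 70 × 10 = 700 mm².
A_nv = (70 − 1.5·16) × 10 = 460 mm².
A_nt = (25 − 0.5·16) × 10 = 170 mm².
0.6 F_u A_nv = 129.7 kN; 0.6 F_y A_gv = 149.1 kN → shear rupture governs the shear term.
R_n = 129.7 + 1.0 × 470 × 170 / 1000 = 209.6 kN.
Allowable strength R_n/Ω = 209.6 / 2 = 105 kN.

105 kN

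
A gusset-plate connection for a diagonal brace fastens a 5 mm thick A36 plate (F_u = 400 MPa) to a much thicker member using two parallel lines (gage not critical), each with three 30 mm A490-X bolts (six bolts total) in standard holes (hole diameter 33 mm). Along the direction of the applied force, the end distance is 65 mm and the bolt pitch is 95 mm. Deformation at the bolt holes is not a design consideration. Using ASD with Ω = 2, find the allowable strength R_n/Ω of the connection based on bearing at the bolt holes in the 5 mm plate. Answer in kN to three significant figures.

Per bolt r_n = 1.5 l_c t F_u ≤ 3.0 d t F_u; upper limit = 3.0 × 30 × 5 × 400 / 1000 = 180 kN.
Edge bolt: l_c = 65 − 33/2 = 48.5 mm → 1.5 × 48.5 × 5 × 400 / 1000 = 145.5 → r_n = 145.5 kN.
Interior bolts: l_c = 95 − 33 = 62 mm → 1.5 × 62 × 5 × 400 / 1000 = 186 → r_n = 180 kN.
R_n = 2 × 145.5 + 4 × 180 = 1011 kN.
Allowable strength R_n/Ω = 1011 / 2 = 506 kN.

506 kN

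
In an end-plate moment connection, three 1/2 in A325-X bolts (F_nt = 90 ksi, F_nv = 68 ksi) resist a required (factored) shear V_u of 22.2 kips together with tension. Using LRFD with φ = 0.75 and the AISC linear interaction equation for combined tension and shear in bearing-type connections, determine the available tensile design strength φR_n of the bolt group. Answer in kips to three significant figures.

A_b = π·0.5²/4 = 0.1963 in²; f_rv = 22.2 / (3 × 0.1963) = 37.69 ksi.
F'_nt = 1.3 F_nt − (F_nt / φF_nv) f_rv = 1.3·90 − (90/(0.75·68))·37.69 = 50.49 ksi, capped at F_nt → F'_nt = 50.49 ksi.
R_n = F'_nt · A_b · n = 50.49 × 0.1963 × 3 = 29.74 kips.
Design strength φR_n = 0.75 × 29.74 = 22.3 kips.

22.3 kips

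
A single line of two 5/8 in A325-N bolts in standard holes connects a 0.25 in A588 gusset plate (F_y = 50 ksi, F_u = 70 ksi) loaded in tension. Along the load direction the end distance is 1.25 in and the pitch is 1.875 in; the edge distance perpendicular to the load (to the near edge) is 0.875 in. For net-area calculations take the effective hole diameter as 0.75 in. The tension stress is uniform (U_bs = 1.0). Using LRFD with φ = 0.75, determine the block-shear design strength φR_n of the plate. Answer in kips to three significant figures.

Shear plane L_v = 1.25 + 1·1.875 = 3.125 in; A_gv = 3.125 × 0.25 = 0.7812 in².
A_nv = (3.125 − 1.5·0.75) × 0.25 = 0.5 in².
A_nt = (0.875 − 0.5·0.75) × 0.25 = 0.125 in².
0.6 F_u A_nv = 21 kips; 0.6 F_y A_gv = 23.44 kips → shear rupture governs the shear term.
R_n = 21 + 1.0 × 70 × 0.125 = 29.75 kips.
Design strength φR_n = 0.75 × 29.75 = 22.3 kips.

22.3 kips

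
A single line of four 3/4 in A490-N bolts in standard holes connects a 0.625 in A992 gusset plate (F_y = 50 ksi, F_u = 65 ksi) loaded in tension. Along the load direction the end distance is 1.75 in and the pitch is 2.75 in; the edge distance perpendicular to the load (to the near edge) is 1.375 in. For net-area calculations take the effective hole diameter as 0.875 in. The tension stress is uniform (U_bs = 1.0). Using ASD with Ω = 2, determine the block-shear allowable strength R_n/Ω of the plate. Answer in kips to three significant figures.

Shear plane L_v = 1.75 + 3·2.75 = 10 in; A_gv = 10 × 0.625 = 6.25 in².
A_nv = (10 − 3.5·0.875) × 0.625 = 4.336 in².
A_nt = (1.375 − 0.5·0.875) × 0.625 = 0.5859 in².
0.6 F_u A_nv = 169.1 kips; 0.6 F_y A_gv = 187.5 kips → shear rupture governs the shear term.
R_n = 169.1 + 1.0 × 65 × 0.5859 = 207.2 kips.
Allowable strength R_n/Ω = 207.2 / 2 = 104 kips.

104 kips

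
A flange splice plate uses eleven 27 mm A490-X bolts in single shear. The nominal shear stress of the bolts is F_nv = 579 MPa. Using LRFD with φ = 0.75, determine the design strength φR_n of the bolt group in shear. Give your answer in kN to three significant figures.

A_b = π × 27² / 4 = 572.6 mm².
R_n = F_nv · A_b · n · n_s = 579 × 572.6 × 11 × 1 / 1000 = 3647 kN.
Design strength φR_n = 0.75 × 3647 = 2730 kN.

2730 kN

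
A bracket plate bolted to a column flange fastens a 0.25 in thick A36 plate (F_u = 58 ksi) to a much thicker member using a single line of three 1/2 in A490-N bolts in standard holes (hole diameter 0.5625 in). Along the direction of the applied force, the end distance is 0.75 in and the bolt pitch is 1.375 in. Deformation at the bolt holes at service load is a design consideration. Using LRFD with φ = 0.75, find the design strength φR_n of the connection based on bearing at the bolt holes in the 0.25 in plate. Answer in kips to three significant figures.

Per bolt r_n = 1.2 l_c t F_u ≤ 2.4 d t F_u; upper limit = 2.4 × 0.5 × 0.25 × 58 = 17.4 kips.
Edge bolt: l_c = 0.75 − 0.5625/2 = 0.4688 in → 1.2 × 0.4688 × 0.25 × 58 = 8.156 → r_n = 8.156 kips.
Interior bolts: l_c = 1.375 − 0.5625 = 0.8125 in → 1.2 × 0.8125 × 0.25 × 58 = 14.14 → r_n = 14.14 kips.
R_n = 1 × 8.156 + 2 × 14.14 = 36.43 kips.
Design strength φR_n = 0.75 × 36.43 = 27.3 kips.

27.3 kips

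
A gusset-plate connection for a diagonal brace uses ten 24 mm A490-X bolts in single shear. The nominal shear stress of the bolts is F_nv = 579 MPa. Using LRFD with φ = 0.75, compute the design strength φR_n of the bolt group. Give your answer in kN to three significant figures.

A_b = π × 24² / 4 = 452.4 mm².
R_n = F_nv · A_b · n · n_s = 579 × 452.4 × 10 × 1 / 1000 = 2619 kN.
Design strength φR_n = 0.75 × 2619 = 1960 kN.

1960 kN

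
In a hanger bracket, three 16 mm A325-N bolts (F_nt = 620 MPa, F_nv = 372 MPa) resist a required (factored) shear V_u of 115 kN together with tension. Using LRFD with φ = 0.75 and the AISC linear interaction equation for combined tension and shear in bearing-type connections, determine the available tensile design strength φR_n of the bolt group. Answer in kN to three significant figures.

173 kN

A_b = π·16²/4 = 201.1 mm²; f_rv = 115 × 1000 / (3 × 201.1) = 190.7 MPa.
F'_nt = 1.3 F_nt − (F_nt / φF_nv) f_rv = 1.3·620 − (620/(0.75·372))·190.7 = 382.3 MPa, capped at F_nt → F'_nt = 382.3 MPa.
R_n = F'_nt · A_b · n = 382.3 × 201.1 × 3 / 1000 = 230.6 kN.
Design strength φR_n = 0.75 × 230.6 = 173 kN.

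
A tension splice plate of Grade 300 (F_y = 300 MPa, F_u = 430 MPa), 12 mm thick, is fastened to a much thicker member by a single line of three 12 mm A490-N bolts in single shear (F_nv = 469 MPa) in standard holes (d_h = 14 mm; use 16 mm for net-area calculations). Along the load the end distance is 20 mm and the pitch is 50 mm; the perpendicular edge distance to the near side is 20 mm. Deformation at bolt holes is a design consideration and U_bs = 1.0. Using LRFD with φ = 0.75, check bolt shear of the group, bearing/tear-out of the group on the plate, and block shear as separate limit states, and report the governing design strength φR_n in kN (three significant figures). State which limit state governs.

119 kN (bolt shear governs)

Bolt shear: A_b = π·12²/4 = 113.1 mm²; R_n = 469 × 113.1 × 3 × 1 / 1000 = 159.1 kN → 0.75 × 159.1 = 119 kN.
Bearing: edge l_c = 13, r_n = 80.5 kN; interior l_c = 36, r_n = 148.6 kN; R_n = 80.5 + 2·148.6 = 377.7 kN → 283 kN.
Block shear: A_gv = 1440, A_nv = 960, A_nt = 144 mm²; R_n = min(0.6F_uA_nv, 0.6F_yA_gv) + U_bs·F_u·A_nt = 309.6 kN → 232 kN.
Bolt shear governs: 119 kN.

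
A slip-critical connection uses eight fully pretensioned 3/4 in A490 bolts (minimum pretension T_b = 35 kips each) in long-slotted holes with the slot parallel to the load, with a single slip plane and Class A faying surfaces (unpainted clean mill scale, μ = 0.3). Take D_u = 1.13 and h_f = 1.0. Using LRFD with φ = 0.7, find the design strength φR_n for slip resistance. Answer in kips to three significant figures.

66.4 kips

R_n = μ · D_u · h_f · T_b · n_s · n_b = 0.3 × 1.13 × 1.0 × 35 × 1 × 8 = 94.92 kips.
Design strength φR_n = 0.7 × 94.92 = 66.4 kips.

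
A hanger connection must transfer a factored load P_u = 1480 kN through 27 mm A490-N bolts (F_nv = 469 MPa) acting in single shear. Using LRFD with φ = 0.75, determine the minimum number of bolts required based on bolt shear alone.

8 bolts

A_b = π·27²/4 = 572.6 mm².
Per-bolt design strength φR_n = 0.75 × 469 × 572.6 × 1 / 1000 = 201.4 kN.
n ≥ 1480 / 201.4 = 7.349 → use 8 bolts.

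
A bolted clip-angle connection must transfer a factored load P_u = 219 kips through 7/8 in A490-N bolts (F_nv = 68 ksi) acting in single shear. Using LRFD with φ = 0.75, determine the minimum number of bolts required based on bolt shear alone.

A_b = π·0.875²/4 = 0.6013 in².
Per-bolt design strength φR_n = 0.75 × 68 × 0.6013 × 1 = 30.67 kips.
n ≥ 219 / 30.67 = 7.141 → use 8 bolts.

8 bolts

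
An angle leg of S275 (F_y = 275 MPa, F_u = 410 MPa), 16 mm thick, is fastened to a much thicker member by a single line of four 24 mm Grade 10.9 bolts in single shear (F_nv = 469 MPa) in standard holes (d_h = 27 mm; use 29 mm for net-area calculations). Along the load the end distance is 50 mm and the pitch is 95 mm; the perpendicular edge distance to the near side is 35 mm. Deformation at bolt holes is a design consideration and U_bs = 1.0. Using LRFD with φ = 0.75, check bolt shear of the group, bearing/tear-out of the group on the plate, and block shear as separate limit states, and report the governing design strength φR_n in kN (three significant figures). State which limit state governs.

637 kN (bolt shear governs)

Bolt shear: A_b = π·24²/4 = 452.4 mm²; R_n = 469 × 452.4 × 4 × 1 / 1000 = 848.7 kN → 0.75 × 848.7 = 637 kN.
Bearing: edge l_c = 36.5, r_n = 287.3 kN; interior l_c = 68, r_n = 377.9 kN; R_n = 287.3 + 3·377.9 = 1421 kN → 1070 kN.
Block shear: A_gv = 5360, A_nv = 3736, A_nt = 328 mm²; R_n = min(0.6F_uA_nv, 0.6F_yA_gv) + U_bs·F_u·A_nt = 1019 kN → 764 kN.
Bolt shear governs: 637 kN.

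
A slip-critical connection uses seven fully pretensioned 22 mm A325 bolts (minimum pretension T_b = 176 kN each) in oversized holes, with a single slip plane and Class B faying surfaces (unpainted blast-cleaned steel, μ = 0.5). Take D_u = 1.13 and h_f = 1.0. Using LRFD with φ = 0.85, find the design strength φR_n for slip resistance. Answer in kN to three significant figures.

R_n = μ · D_u · h_f · T_b · n_s · n_b = 0.5 × 1.13 × 1.0 × 176 × 1 × 7 = 696.1 kN.
Design strength φR_n = 0.85 × 696.1 = 592 kN.

592 kN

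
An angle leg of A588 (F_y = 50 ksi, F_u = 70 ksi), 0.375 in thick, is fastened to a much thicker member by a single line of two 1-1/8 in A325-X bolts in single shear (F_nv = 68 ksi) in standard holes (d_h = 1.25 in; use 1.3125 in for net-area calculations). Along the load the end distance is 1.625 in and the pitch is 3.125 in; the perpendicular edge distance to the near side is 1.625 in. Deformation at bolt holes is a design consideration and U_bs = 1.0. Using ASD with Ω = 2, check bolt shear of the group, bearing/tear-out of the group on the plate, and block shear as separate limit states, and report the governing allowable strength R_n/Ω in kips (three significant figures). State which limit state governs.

34.6 kips (block shear governs)

Bolt shear: A_b = π·1.125²/4 = 0.994 in²; R_n = 68 × 0.994 × 2 × 1 = 135.2 kips → 135.2 / 2 = 67.6 kips.
Bearing: edge l_c = 1, r_n = 31.5 kips; interior l_c = 1.875, r_n = 59.06 kips; R_n = 31.5 + 1·59.06 = 90.56 kips → 45.3 kips.
Block shear: A_gv = 1.781, A_nv = 1.043, A_nt = 0.3633 in²; R_n = min(0.6F_uA_nv, 0.6F_yA_gv) + U_bs·F_u·A_nt = 69.23 kips → 34.6 kips.
Block shear governs: 34.6 kips.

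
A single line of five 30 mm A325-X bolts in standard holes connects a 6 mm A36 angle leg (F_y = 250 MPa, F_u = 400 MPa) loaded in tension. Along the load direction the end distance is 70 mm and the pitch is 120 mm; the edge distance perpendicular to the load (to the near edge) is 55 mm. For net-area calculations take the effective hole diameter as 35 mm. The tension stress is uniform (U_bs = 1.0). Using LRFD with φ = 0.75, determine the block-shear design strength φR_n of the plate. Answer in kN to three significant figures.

Shear plane L_v = 70 + 4·120 = 550 mm; A_gv = 550 × 6 = 3300 mm².
A_nv = (550 − 4.5·35) × 6 = 2355 mm².
A_nt = (55 − 0.5·35) × 6 = 225 mm².
0.6 F_u A_nv = 565.2 kN; 0.6 F_y A_gv = 495 kN → shear yielding governs the shear term.
R_n = 495 + 1.0 × 400 × 225 / 1000 = 585 kN.
Design strength φR_n = 0.75 × 585 = 439 kN.

439 kN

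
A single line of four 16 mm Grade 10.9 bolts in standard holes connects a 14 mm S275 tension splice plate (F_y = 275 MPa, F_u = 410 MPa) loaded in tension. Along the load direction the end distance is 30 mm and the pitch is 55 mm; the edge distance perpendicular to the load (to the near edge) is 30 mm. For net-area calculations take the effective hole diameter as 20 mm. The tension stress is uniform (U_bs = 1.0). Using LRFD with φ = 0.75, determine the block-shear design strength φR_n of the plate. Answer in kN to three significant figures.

409 kN

Shear plane L_v = 30 + 3·55 = 195 mm; A_gv = 195 × 14 = 2730 mm².
A_nv = (195 − 3.5·20) × 14 = 1750 mm².
A_nt = (30 − 0.5·20) × 14 = 280 mm².
0.6 F_u A_nv = 430.5 kN; 0.6 F_y A_gv = 450.4 kN → shear rupture governs the shear term.
R_n = 430.5 + 1.0 × 410 × 280 / 1000 = 545.3 kN.
Design strength φR_n = 0.75 × 545.3 = 409 kN.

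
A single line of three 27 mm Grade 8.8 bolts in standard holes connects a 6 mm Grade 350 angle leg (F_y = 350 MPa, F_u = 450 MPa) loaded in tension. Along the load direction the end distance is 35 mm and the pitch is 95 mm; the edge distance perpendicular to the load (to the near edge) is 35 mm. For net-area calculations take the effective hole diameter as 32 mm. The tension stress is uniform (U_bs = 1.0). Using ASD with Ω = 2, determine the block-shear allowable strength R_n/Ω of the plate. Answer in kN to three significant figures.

143 kN

Shear plane L_v = 35 + 2·95 = 225 mm; A_gv = 225 × 6 = 1350 mm².
A_nv = (225 − 2.5·32) × 6 = 870 mm².
A_nt = (35 − 0.5·32) × 6 = 114 mm².
0.6 F_u A_nv = 234.9 kN; 0.6 F_y A_gv = 283.5 kN → shear rupture governs the shear term.
R_n = 234.9 + 1.0 × 450 × 114 / 1000 = 286.2 kN.
Allowable strength R_n/Ω = 286.2 / 2 = 143 kN.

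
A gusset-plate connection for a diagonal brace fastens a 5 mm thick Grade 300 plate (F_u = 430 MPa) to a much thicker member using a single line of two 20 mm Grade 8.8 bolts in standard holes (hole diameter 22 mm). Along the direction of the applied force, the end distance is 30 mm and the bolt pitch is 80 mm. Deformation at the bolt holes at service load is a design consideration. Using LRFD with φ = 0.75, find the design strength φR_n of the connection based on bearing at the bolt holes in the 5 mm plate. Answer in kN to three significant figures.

Per bolt r_n = 1.2 l_c t F_u ≤ 2.4 d t F_u; upper limit = 2.4 × 20 × 5 × 430 / 1000 = 103.2 kN.
Edge bolt: l_c = 30 − 22/2 = 19 mm → 1.2 × 19 × 5 × 430 / 1000 = 49.02 → r_n = 49.02 kN.
Interior bolts: l_c = 80 − 22 = 58 mm → 1.2 × 58 × 5 × 430 / 1000 = 149.6 → r_n = 103.2 kN.
R_n = 1 × 49.02 + 1 × 103.2 = 152.2 kN.
Design strength φR_n = 0.75 × 152.2 = 114 kN.

114 kN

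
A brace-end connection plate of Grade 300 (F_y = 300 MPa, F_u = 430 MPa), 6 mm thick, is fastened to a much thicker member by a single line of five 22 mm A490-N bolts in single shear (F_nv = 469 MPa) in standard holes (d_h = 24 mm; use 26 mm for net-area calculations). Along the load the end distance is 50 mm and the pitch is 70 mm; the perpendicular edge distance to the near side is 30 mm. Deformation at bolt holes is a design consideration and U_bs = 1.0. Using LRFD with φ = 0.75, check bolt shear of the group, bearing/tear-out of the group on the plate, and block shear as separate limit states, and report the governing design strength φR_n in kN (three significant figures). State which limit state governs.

Bolt shear: A_b = π·22²/4 = 380.1 mm²; R_n = 469 × 380.1 × 5 × 1 / 1000 = 891.4 kN → 0.75 × 891.4 = 669 kN.
Bearing: edge l_c = 38, r_n = 117.6 kN; interior l_c = 46, r_n = 136.2 kN; R_n = 117.6 + 4·136.2 = 662.5 kN → 497 kN.
Block shear: A_gv = 1980, A_nv = 1278, A_nt = 102 mm²; R_n = min(0.6F_uA_nv, 0.6F_yA_gv) + U_bs·F_u·A_nt = 373.6 kN → 280 kN.
Block shear governs: 280 kN.

280 kN (block shear governs)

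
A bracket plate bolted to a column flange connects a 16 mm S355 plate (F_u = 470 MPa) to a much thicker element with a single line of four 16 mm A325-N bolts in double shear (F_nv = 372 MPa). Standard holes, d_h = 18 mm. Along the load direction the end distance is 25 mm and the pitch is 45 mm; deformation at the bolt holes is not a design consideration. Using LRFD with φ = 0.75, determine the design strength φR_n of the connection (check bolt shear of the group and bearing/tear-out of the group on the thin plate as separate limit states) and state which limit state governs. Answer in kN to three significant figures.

449 kN (bolt shear governs)

Bolt shear: A_b = π·16²/4 = 201.1 mm²; R_n = 372 × 201.1 × 4 × 2 / 1000 = 598.4 kN → 0.75 × 598.4 = 449 kN.
Bearing (1.5 l_c t F_u ≤ 3.0 d t F_u): upper limit = 3.0·16·16·470 / 1000 = 361 kN.
  Edge l_c = 25 − 18/2 = 16 → r_n = 180.5 kN; interior l_c = 45 − 18 = 27 → r_n = 304.6 kN.
  R_n,bearing = 1·180.5 + 3·304.6 = 1094 kN → 0.75 × 1094 = 821 kN.
Bolt shear governs: 449 kN.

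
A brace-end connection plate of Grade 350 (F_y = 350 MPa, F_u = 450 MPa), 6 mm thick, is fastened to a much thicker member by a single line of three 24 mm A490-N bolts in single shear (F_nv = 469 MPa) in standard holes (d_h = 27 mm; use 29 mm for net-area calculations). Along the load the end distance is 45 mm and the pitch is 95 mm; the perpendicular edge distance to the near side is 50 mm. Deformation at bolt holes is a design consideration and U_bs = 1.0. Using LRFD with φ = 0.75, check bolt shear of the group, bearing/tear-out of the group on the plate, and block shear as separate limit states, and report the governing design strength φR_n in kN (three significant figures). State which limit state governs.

Bolt shear: A_b = π·24²/4 = 452.4 mm²; R_n = 469 × 452.4 × 3 × 1 / 1000 = 636.5 kN → 0.75 × 636.5 = 477 kN.
Bearing: edge l_c = 31.5, r_n = 102.1 kN; interior l_c = 68, r_n = 155.5 kN; R_n = 102.1 + 2·155.5 = 413.1 kN → 310 kN.
Block shear: A_gv = 1410, A_nv = 975, A_nt = 213 mm²; R_n = min(0.6F_uA_nv, 0.6F_yA_gv) + U_bs·F_u·A_nt = 359.1 kN → 269 kN.
Block shear governs: 269 kN.

269 kN (block shear governs)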